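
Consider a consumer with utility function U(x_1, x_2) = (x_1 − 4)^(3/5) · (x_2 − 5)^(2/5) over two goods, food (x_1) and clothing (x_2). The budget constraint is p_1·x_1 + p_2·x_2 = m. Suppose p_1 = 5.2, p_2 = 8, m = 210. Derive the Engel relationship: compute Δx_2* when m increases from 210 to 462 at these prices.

Δx_2* = 12.6

Let x_1' = x_1−4, x_2' = x_2−5. MRS = (3/2)·x_2'/x_1' = p_1/p_2.
Substituting into the budget: x_1* = 4 + 0.6·(m − 4·p_1 − 5·p_2)/p_1, and x_2* = 5 + 0.4·(…)/p_2.
Discretionary income = 210 − 4·5.2 − 5·8 = 149.2; x_2* = 5 + 0.4·149.2/8 = 12.46.
At m' = 462: x_2* = 25.06. Change: 25.06 − 12.46 = 12.6.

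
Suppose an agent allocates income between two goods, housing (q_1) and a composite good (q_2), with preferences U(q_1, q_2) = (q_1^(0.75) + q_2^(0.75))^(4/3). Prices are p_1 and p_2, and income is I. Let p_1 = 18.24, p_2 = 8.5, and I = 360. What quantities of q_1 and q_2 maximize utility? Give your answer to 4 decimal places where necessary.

q_1* = 1.8138, q_2* = 38.4607

MU_q_1 ∝ q_1^(-0.25), MU_q_2 ∝ q_2^(-0.25), so MRS = (q_2/q_1)^(0.25) = p_1/p_2.
Solve for the ratio: q_2/q_1 = [p_1/p_2]^(4).
With the ratio pinned down, the budget gives q_1* = I/(p_1 + p_2·(q_2/q_1)) and q_2* = (q_2/q_1)·q_1*.
Numerically q_2/q_1 = 21.204285, so q_1* = 360/(18.24 + 8.5·21.204285) = 1.8138 and q_2* = 21.204285·1.8138 = 38.4607.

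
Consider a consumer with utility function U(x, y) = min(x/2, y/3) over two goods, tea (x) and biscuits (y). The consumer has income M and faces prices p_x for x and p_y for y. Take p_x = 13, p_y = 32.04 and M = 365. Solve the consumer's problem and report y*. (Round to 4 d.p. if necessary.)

Leontief preferences: the optimum is at the kink where x/2 = y/3, i.e. y = (3/2)·x.
Budget: p_x·x + p_y·(3/2)·x = M, so (2·p_x + 3·p_y)·x = 2·M.
Demand: x*(p_x,p_y,M) = 2·M/(2·p_x + 3·p_y), y* = 3·M/(2·p_x + 3·p_y).
Here 2·13 + 3·32.04 = 122.12, giving y* = 8.9666.

y* = 8.9666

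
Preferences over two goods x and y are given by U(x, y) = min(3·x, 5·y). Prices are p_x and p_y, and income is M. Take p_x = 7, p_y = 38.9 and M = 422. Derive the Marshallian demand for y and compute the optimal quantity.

Leontief preferences: the optimum is at the kink where x/5 = y/3, i.e. y = (3/5)·x.
Budget: p_x·x + p_y·(3/5)·x = M, so (5·p_x + 3·p_y)·x = 5·M.
Demand: x*(p_x,p_y,M) = 5·M/(5·p_x + 3·p_y), y* = 3·M/(5·p_x + 3·p_y).
Here 5·7 + 3·38.9 = 151.7, giving y* = 8.3454.

y* = 8.3454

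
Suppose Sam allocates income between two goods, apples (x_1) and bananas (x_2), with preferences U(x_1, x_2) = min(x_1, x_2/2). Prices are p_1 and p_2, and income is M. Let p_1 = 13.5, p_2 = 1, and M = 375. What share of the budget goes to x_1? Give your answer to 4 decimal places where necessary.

share on x_1 = 0.871

Demand: x_1*(p_1,p_2,M) = M/(p_1 + 2·p_2), x_2* = 2·M/(p_1 + 2·p_2).
Here 13.5 + 2·1 = 15.5, giving x_1* = 24.1935 and x_2* = 48.3871.
Expenditure on x_1: 13.5·24.1935 = 326.6129; share = 0.871.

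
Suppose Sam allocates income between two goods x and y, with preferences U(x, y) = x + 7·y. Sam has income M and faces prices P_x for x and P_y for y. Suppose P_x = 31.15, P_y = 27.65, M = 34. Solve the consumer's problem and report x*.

Numerically: x* = 0, y* = 1.2297.

x* = 0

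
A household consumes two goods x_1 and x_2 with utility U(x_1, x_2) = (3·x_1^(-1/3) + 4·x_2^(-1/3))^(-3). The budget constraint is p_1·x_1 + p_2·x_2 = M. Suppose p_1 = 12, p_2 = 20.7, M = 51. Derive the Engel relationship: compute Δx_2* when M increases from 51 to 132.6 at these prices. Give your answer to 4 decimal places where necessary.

MRS = MU_x_1/MU_x_2 = (3/4)·(x_2/x_1)^(4/3). Set equal to p_1/p_2.
Hence x_2/x_1 = ((4/3)·p_1/p_2)^(1/(4/3)), i.e. raised to the 0.75 power.
Substitute x_2 = (x_2/x_1)·x_1 into the budget: x_1* = M/(p_1 + p_2·(x_2/x_1)).
Numerically x_2/x_1 = 0.824351, so x_1* = 51/(12 + 20.7·0.824351) = 1.7547 and x_2* = 0.824351·1.7547 = 1.4465.
At M' = 132.6: x_2* = 3.761. Change: 3.761 − 1.4465 = 2.3144.

Δx_2* = 2.3144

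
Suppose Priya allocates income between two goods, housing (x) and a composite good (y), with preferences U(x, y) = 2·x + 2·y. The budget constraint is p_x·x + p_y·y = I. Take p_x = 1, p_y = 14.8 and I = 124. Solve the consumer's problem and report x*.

Linear utility — the consumer picks whichever good has higher MU/price: 2/1 = 2 vs 2/14.8 = 0.1351.
x gives more utility per dollar, so spend all income on x: x* = I/p_x, y* = 0.
Numerically: x* = 124, y* = 0.

x* = 124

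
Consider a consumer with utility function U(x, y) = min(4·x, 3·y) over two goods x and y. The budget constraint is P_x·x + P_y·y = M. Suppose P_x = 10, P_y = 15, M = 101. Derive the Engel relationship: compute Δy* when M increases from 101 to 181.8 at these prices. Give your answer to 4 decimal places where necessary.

Δy* = 3.5911

With perfect complements, no substitution: consume in ratio x:y = 3:4.
Budget: P_x·x + P_y·(4/3)·x = M, so (3·P_x + 4·P_y)·x = 3·M.
Demand: x*(P_x,P_y,M) = 3·M/(3·P_x + 4·P_y), y* = 4·M/(3·P_x + 4·P_y).
Here 3·10 + 4·15 = 90, giving y* = 4.4889.
At M' = 181.8: y* = 8.08. Change: 8.08 − 4.4889 = 3.5911.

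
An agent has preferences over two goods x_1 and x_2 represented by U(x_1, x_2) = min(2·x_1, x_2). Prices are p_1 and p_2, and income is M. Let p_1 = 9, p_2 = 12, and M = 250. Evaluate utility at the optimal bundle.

V = 15.1515

Demand: x_1*(p_1,p_2,M) = M/(p_1 + 2·p_2), x_2* = 2·M/(p_1 + 2·p_2).
Here 9 + 2·12 = 33, giving x_1* = 7.5758 and x_2* = 15.1515.
Utility at the optimum: U(7.5758, 15.1515) = 15.1515.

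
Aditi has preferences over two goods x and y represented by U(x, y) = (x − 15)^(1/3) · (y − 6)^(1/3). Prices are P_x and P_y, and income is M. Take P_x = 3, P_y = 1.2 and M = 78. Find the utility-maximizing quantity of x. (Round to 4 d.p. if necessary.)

Let x' = x−15, y' = y−6. MRS = y'/x' = P_x/P_y.
After buying the subsistence bundle (15, 6), a share 0.5 of the remaining income goes to x: x* = 15 + 0.5·(M − 15P_x − 6P_y)/P_x.
Discretionary income = 78 − 15·3 − 6·1.2 = 25.8; x* = 15 + 0.5·25.8/3 = 19.3.

x* = 19.3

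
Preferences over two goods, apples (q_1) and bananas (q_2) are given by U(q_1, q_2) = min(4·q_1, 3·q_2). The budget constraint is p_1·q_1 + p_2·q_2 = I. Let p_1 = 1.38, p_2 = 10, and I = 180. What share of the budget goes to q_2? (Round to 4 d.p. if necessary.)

share on q_2 = 0.9062

Here 3·1.38 + 4·10 = 44.14, giving q_1* = 12.2338 and q_2* = 16.3117.
Expenditure on q_2: 10·16.3117 = 163.1174; share = 0.9062.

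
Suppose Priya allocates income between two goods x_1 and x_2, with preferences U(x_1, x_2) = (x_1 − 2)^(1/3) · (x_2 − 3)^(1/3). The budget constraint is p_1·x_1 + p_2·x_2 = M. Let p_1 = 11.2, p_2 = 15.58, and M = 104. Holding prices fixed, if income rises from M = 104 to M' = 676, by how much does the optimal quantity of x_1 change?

MRS = (x_2−3)/(x_1−2). Tangency with p_1/p_2 gives x_2−3 = (p_1/p_2)·(x_1−2).
Substituting into the budget: x_1* = 2 + 0.5·(M − 2·p_1 − 3·p_2)/p_1, and x_2* = 3 + 0.5·(…)/p_2.
Discretionary income = 104 − 2·11.2 − 3·15.58 = 34.86; x_1* = 2 + 0.5·34.86/11.2 = 3.5562.
At M' = 676: x_1* = 29.092. Change: 29.092 − 3.5562 = 25.5357.

Δx_1* = 25.5357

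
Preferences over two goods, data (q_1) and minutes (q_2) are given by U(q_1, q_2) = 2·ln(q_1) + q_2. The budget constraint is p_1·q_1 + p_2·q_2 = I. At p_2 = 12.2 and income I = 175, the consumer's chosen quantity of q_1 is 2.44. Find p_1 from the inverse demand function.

Set MRS = p_1/p_2: (2/q_1)/1 = p_1/p_2.
So q_1*(p_1,p_2) = 2·p_2/p_1, independent of income; and q_2* = (I − 2·p_2)/p_2.
Set q_1* = 2.44 in the demand function and solve for p_1: p_1 = 10.

p_1 = 10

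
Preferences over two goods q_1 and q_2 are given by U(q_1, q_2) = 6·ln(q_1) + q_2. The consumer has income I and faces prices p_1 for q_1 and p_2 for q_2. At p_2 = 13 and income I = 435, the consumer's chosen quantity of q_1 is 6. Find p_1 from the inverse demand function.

p_1 = 13

Set MRS = p_1/p_2: (6/q_1)/1 = p_1/p_2.
So q_1*(p_1,p_2) = 6·p_2/p_1, independent of income; and q_2* = (I − 6·p_2)/p_2.
Set q_1* = 6 in the demand function and solve for p_1: p_1 = 13.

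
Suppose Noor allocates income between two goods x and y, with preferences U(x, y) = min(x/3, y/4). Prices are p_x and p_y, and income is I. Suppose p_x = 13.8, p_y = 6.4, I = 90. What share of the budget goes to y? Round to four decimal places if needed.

With perfect complements, no substitution: consume in ratio x:y = 3:4.
Budget: p_x·x + p_y·(4/3)·x = I, so (3·p_x + 4·p_y)·x = 3·I.
Demand: x*(p_x,p_y,I) = 3·I/(3·p_x + 4·p_y), y* = 4·I/(3·p_x + 4·p_y).
Here 3·13.8 + 4·6.4 = 67, giving x* = 4.0299 and y* = 5.3731.
Expenditure on y: 6.4·5.3731 = 34.3881; share = 0.3821.

share on y = 0.3821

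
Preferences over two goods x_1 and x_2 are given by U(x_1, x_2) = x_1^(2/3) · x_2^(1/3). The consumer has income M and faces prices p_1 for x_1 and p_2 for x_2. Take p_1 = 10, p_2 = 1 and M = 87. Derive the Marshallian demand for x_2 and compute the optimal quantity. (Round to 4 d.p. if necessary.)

x_2* = 29

The MRS is 2·x_2/x_1. Set MRS = p_1/p_2.
So 2/3·p_2·x_2 = 1/3·p_1·x_1; combined with the budget, a share 2/3 of income goes to x_1.
Demand: x_1*(p_1,p_2,M) = 2/3·M/p_1 and x_2* = 1/3·M/p_2.
At p_1=10, p_2=1, M=87: x_2* = 1/3·87/1 = 29.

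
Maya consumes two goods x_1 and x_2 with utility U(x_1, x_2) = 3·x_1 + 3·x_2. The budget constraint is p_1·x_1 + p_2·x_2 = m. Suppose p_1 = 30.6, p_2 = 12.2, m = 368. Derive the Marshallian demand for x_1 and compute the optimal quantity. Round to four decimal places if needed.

x_1* = 0

Perfect substitutes: compare marginal utility per dollar. 3/p_1 vs 3/p_2 → 0.098 vs 0.2459.
x_2 gives more utility per dollar, so spend all income on x_2: x_2* = m/p_2, x_1* = 0.
Numerically: x_1* = 0, x_2* = 30.1639.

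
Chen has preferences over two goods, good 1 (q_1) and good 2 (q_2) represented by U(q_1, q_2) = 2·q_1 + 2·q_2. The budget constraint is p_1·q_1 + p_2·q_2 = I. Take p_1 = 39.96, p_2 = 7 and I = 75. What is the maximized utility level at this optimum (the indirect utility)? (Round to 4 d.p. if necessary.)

V = 21.4286

Linear utility — the consumer picks whichever good has higher MU/price: 2/39.96 = 0.0501 vs 2/7 = 0.2857.
q_2 gives more utility per dollar, so spend all income on q_2: q_2* = I/p_2, q_1* = 0.
Numerically: q_1* = 0, q_2* = 10.7143.
Utility at the optimum: U(0, 10.7143) = 21.4286.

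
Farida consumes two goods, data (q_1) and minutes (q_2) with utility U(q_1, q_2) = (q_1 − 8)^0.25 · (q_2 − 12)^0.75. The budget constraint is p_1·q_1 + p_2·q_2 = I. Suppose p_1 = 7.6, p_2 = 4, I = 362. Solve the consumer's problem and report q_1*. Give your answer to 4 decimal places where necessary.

Let q_1' = q_1−8, q_2' = q_2−12. MRS = (1/3)·q_2'/q_1' = p_1/p_2.
After buying the subsistence bundle (8, 12), a share 0.25 of the remaining income goes to q_1: q_1* = 8 + 0.25·(I − 8p_1 − 12p_2)/p_1.
Discretionary income = 362 − 8·7.6 − 12·4 = 253.2; q_1* = 8 + 0.25·253.2/7.6 = 16.3289.

q_1* = 16.3289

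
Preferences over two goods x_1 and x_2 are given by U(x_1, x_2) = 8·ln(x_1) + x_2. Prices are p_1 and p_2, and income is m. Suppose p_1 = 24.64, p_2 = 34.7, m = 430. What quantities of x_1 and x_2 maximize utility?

MU_x_1 = 8/x_1, MU_x_2 = 1. Tangency: 8/x_1 = p_1/p_2.
So x_1*(p_1,p_2) = 8·p_2/p_1, independent of income; and x_2* = (m − 8·p_2)/p_2.
At the given prices: x_1* = 8·34.7/24.64 = 11.2662, and x_2* = 4.3919.

x_1* = 11.2662, x_2* = 4.3919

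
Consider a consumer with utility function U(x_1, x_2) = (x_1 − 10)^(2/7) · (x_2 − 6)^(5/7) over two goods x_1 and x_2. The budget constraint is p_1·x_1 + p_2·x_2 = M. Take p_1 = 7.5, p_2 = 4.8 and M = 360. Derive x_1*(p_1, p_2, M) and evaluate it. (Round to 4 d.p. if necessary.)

x_1* = 19.76

Let x_1' = x_1−10, x_2' = x_2−6. MRS = (2/5)·x_2'/x_1' = p_1/p_2.
Substituting into the budget: x_1* = 10 + 2/7·(M − 10·p_1 − 6·p_2)/p_1, and x_2* = 6 + 5/7·(…)/p_2.
Discretionary income = 360 − 10·7.5 − 6·4.8 = 256.2; x_1* = 10 + 2/7·256.2/7.5 = 19.76.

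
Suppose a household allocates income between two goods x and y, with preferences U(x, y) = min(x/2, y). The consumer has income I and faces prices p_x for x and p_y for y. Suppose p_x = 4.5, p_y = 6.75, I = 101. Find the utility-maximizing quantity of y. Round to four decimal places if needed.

y* = 6.4127

Leontief preferences: the optimum is at the kink where x/2 = y/1, i.e. y = (1/2)·x.
Budget: p_x·x + p_y·(1/2)·x = I, so (2·p_x + p_y)·x = 2·I.
Demand: x*(p_x,p_y,I) = 2·I/(2·p_x + p_y), y* = I/(2·p_x + p_y).
Here 2·4.5 + 6.75 = 15.75, giving y* = 6.4127.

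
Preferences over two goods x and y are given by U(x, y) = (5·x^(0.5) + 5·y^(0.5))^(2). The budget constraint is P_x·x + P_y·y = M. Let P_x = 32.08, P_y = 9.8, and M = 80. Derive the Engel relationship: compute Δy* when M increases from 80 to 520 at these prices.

Δy* = 34.3918

MU_x ∝ 5·x^(-0.5), MU_y ∝ 5·y^(-0.5), so MRS = (y/x)^(0.5) = P_x/P_y.
Solve for the ratio: y/x = [P_x/P_y]^(2).
Substitute y = (y/x)·x into the budget: x* = M/(P_x + P_y·(y/x)).
Numerically y/x = 10.715602, so x* = 80/(32.08 + 9.8·10.715602) = 0.5835 and y* = 10.715602·0.5835 = 6.253.
At M' = 520: y* = 40.6448. Change: 40.6448 − 6.253 = 34.3918.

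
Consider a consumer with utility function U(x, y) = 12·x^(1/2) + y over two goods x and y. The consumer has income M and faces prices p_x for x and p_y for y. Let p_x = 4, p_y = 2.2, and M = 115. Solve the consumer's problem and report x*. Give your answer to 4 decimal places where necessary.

x* = 10.89

MU_x = 6/√x, MU_y = 1. Tangency: 6/√x = p_x/p_y.
Thus x* = (6·p_y/p_x)² — independent of M — with the rest of income spent on y.
Plugging in: x* = (6·2.2/4)² = 10.89.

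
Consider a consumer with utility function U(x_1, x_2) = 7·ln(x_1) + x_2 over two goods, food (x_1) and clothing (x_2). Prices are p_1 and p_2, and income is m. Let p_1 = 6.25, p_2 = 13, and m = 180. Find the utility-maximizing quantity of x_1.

So x_1*(p_1,p_2) = 7·p_2/p_1, independent of income; and x_2* = (m − 7·p_2)/p_2.
At the given prices: x_1* = 7·13/6.25 = 14.56.

x_1* = 14.56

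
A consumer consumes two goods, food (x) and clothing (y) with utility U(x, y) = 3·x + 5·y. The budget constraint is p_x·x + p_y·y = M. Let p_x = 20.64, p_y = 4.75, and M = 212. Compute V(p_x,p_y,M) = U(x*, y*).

V = 223.1579

y gives more utility per dollar, so spend all income on y: y* = M/p_y, x* = 0.
Numerically: x* = 0, y* = 44.6316.
Utility at the optimum: U(0, 44.6316) = 223.1579.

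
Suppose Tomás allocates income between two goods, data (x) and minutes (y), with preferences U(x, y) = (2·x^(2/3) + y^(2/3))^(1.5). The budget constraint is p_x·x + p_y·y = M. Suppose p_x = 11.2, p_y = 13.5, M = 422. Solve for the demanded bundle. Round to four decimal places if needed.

x* = 34.6937, y* = 2.4764

From the CES first-order condition, 2·(y/x)^(1/3) = p_x/p_y.
Solve for the ratio: y/x = [(1/2)·p_x/p_y]^(3).
With the ratio pinned down, the budget gives x* = M/(p_x + p_y·(y/x)) and y* = (y/x)·x*.
Numerically y/x = 0.071378, so x* = 422/(11.2 + 13.5·0.071378) = 34.6937 and y* = 0.071378·34.6937 = 2.4764.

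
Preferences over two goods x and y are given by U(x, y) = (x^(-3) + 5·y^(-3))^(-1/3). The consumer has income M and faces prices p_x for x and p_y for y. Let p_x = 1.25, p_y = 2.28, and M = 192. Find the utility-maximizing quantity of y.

MRS = MU_x/MU_y = (1/5)·(y/x)^(4). Set equal to p_x/p_y.
Solve for the ratio: y/x = [5·p_x/p_y]^(0.25).
With the ratio pinned down, the budget gives x* = M/(p_x + p_y·(y/x)) and y* = (y/x)·x*.
Numerically y/x = 1.286727, so x* = 192/(1.25 + 2.28·1.286727) = 45.892 and y* = 1.286727·45.892 = 59.0504.

y* = 59.0504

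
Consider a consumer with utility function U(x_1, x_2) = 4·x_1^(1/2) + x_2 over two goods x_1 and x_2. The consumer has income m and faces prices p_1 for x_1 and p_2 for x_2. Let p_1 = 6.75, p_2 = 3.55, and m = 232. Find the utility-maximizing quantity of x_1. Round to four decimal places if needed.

x_1* = 1.1064

Utility is quasi-linear in x_2; the FOC for x_1 is 2/√x_1 = p_1/p_2.
Solve: √x_1 = 2·p_2/p_1, so x_1*(p_1,p_2) = (2·p_2/p_1)², and x_2* = (m − p_1·x_1*)/p_2.
Plugging in: x_1* = (2·3.55/6.75)² = 1.1064.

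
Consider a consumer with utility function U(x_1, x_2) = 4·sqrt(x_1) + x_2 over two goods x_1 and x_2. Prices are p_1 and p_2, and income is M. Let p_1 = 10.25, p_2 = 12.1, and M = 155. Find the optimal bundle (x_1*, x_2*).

MU_x_1 = 2/√x_1, MU_x_2 = 1. Tangency: 2/√x_1 = p_1/p_2.
Thus x_1* = (2·p_2/p_1)² — independent of M — with the rest of income spent on x_2.
Plugging in: x_1* = (2·12.1/10.25)² = 5.5742, x_2* = 8.088.

x_1* = 5.5742, x_2* = 8.088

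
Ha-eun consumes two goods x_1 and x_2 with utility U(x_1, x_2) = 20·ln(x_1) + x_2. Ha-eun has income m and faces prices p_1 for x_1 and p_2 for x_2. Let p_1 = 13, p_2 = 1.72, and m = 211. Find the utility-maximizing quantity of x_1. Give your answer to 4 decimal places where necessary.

x_1* = 2.6462

Set MRS = p_1/p_2: (20/x_1)/1 = p_1/p_2.
So x_1*(p_1,p_2) = 20·p_2/p_1, independent of income; and x_2* = (m − 20·p_2)/p_2.
At the given prices: x_1* = 20·1.72/13 = 2.6462.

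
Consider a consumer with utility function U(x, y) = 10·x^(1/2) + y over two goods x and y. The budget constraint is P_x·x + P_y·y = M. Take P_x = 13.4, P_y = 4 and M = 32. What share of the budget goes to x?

Thus x* = (5·P_y/P_x)² — independent of M — with the rest of income spent on y.
Plugging in: x* = (5·4/13.4)² = 2.2277, y* = 0.5373.
Expenditure on x: 13.4·2.2277 = 29.8507; share = 0.9328.

share on x = 0.9328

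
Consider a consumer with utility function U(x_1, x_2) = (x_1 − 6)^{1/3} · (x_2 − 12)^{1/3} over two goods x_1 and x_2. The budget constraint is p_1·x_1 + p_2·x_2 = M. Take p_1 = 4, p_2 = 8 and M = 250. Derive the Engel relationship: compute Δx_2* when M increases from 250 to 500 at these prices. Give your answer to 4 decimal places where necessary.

Δx_2* = 15.625

Discretionary income = 250 − 6·4 − 12·8 = 130; x_2* = 12 + 0.5·130/8 = 20.125.
At M' = 500: x_2* = 35.75. Change: 35.75 − 20.125 = 15.625.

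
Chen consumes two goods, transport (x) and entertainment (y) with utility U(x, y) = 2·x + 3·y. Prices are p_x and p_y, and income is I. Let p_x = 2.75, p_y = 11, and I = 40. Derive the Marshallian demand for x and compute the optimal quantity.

Linear utility — the consumer picks whichever good has higher MU/price: 2/2.75 = 0.7273 vs 3/11 = 0.2727.
x gives more utility per dollar, so spend all income on x: x* = I/p_x, y* = 0.
Numerically: x* = 14.5455, y* = 0.

x* = 14.5455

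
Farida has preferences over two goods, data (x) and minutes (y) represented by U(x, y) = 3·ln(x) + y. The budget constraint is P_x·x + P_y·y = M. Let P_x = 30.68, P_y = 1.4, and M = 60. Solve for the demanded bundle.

Set MRS = P_x/P_y: (3/x)/1 = P_x/P_y.
So x*(P_x,P_y) = 3·P_y/P_x, independent of income; and y* = (M − 3·P_y)/P_y.
At the given prices: x* = 3·1.4/30.68 = 0.1369, and y* = 39.8571.

x* = 0.1369, y* = 39.8571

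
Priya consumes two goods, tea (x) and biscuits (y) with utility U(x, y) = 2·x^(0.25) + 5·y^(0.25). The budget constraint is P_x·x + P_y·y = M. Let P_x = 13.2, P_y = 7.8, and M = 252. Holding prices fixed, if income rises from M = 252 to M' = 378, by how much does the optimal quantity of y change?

Δy* = 12.9509

MRS = MU_x/MU_y = (2/5)·(y/x)^(0.75). Set equal to P_x/P_y.
Solve for the ratio: y/x = [(5/2)·P_x/P_y]^(4/3).
Substitute y = (y/x)·x into the budget: x* = M/(P_x + P_y·(y/x)).
Numerically y/x = 6.842673, so x* = 252/(13.2 + 7.8·6.842673) = 3.7853 and y* = 6.842673·3.7853 = 25.9018.
At M' = 378: y* = 38.8526. Change: 38.8526 − 25.9018 = 12.9509.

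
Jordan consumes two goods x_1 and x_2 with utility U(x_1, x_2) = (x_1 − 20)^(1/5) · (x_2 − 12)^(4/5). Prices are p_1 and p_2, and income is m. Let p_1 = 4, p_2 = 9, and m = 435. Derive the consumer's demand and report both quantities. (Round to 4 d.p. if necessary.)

Let x_1' = x_1−20, x_2' = x_2−12. MRS = (1/4)·x_2'/x_1' = p_1/p_2.
After buying the subsistence bundle (20, 12), a share 0.2 of the remaining income goes to x_1: x_1* = 20 + 0.2·(m − 20p_1 − 12p_2)/p_1.
Discretionary income = 435 − 20·4 − 12·9 = 247; x_1* = 20 + 0.2·247/4 = 32.35; x_2* = 12 + 0.8·247/9 = 33.9556.

x_1* = 32.35, x_2* = 33.9556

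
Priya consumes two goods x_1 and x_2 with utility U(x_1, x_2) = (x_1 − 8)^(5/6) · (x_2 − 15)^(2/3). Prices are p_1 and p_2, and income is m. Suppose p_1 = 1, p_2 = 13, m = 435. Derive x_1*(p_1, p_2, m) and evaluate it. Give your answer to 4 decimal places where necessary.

x_1* = 136.8889

MRS = (5/4)·(x_2−15)/(x_1−8). Tangency with p_1/p_2 gives x_2−15 = (4/5)·(p_1/p_2)·(x_1−8).
Substituting into the budget: x_1* = 8 + 5/9·(m − 8·p_1 − 15·p_2)/p_1, and x_2* = 15 + 4/9·(…)/p_2.
Discretionary income = 435 − 8·1 − 15·13 = 232; x_1* = 8 + 5/9·232/1 = 136.8889.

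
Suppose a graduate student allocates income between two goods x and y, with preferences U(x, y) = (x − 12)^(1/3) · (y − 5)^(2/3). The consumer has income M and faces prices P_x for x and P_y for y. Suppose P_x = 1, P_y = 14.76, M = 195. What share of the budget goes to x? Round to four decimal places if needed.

MRS = (1/2)·(y−5)/(x−12). Tangency with P_x/P_y gives y−5 = 2·(P_x/P_y)·(x−12).
Substituting into the budget: x* = 12 + 1/3·(M − 12·P_x − 5·P_y)/P_x, and y* = 5 + 2/3·(…)/P_y.
Discretionary income = 195 − 12·1 − 5·14.76 = 109.2; x* = 12 + 1/3·109.2/1 = 48.4; y* = 5 + 2/3·109.2/14.76 = 9.9322.
Expenditure on x: 1·48.4 = 48.4; share = 0.2482.

share on x = 0.2482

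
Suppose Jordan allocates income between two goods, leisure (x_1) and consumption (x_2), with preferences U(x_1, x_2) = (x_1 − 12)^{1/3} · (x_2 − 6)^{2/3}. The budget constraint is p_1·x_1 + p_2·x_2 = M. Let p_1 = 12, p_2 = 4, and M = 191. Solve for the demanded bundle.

x_1* = 12.6389, x_2* = 9.8333

This is Cobb-Douglas in (x_1−12, x_2−6): tangency gives 1/3·p_2·(x_2−6) = 2/3·p_1·(x_1−12).
After buying the subsistence bundle (12, 6), a share 1/3 of the remaining income goes to x_1: x_1* = 12 + 1/3·(M − 12p_1 − 6p_2)/p_1.
Discretionary income = 191 − 12·12 − 6·4 = 23; x_1* = 12 + 1/3·23/12 = 12.6389; x_2* = 6 + 2/3·23/4 = 9.8333.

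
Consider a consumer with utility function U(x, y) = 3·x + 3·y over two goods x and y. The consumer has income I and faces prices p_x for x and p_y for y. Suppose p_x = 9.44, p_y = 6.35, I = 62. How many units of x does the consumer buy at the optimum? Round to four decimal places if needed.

x* = 0

Perfect substitutes: compare marginal utility per dollar. 3/p_x vs 3/p_y → 0.3178 vs 0.4724.
y gives more utility per dollar, so spend all income on y: y* = I/p_y, x* = 0.
Numerically: x* = 0, y* = 9.7638.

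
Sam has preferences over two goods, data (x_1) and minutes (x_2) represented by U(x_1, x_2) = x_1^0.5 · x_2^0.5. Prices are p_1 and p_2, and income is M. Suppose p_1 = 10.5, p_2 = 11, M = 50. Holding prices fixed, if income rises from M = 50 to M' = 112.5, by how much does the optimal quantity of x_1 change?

At p_1=10.5, p_2=11, M=50: x_1* = 0.5·50/10.5 = 2.381.
At M' = 112.5: x_1* = 5.3571. Change: 5.3571 − 2.381 = 2.9762.

Δx_1* = 2.9762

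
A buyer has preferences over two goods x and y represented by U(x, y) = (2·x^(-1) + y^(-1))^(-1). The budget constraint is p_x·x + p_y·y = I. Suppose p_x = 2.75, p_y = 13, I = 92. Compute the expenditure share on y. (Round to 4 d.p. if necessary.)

share on y = 0.6059

MRS = MU_x/MU_y = 2·(y/x)^(2). Set equal to p_x/p_y.
Solve for the ratio: y/x = [(1/2)·p_x/p_y]^(0.5).
With the ratio pinned down, the budget gives x* = I/(p_x + p_y·(y/x)) and y* = (y/x)·x*.
Numerically y/x = 0.325222, so x* = 92/(2.75 + 13·0.325222) = 13.1845 and y* = 0.325222·13.1845 = 4.2879.
Expenditure on y: 13·4.2879 = 55.7426; share = 0.6059.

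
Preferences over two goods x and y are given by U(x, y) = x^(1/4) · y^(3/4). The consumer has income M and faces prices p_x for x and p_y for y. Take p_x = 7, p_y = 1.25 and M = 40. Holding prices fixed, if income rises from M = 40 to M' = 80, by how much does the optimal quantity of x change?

Δx* = 1.4286

The MRS is (1/3)·y/x. Set MRS = p_x/p_y.
So 0.25·p_y·y = 0.75·p_x·x; combined with the budget, a share 0.25 of income goes to x.
Demand: x*(p_x,p_y,M) = 0.25·M/p_x and y* = 0.75·M/p_y.
At p_x=7, p_y=1.25, M=40: x* = 0.25·40/7 = 1.4286.
At M' = 80: x* = 2.8571. Change: 2.8571 − 1.4286 = 1.4286.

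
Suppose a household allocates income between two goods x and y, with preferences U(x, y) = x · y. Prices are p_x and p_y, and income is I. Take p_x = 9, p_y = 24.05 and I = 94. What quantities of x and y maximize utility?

x* = 5.2222, y* = 1.9543

MU_x/MU_y = (y)/(x); tangency sets this equal to p_x/p_y.
Rearranging, p_y·y = p_x·x. Substituting into the budget gives p_x·x·(1 + 1) = I.
Demand: x*(p_x,p_y,I) = 0.5·I/p_x and y* = 0.5·I/p_y.
At p_x=9, p_y=24.05, I=94: x* = 0.5·94/9 = 5.2222, y* = 1.9543.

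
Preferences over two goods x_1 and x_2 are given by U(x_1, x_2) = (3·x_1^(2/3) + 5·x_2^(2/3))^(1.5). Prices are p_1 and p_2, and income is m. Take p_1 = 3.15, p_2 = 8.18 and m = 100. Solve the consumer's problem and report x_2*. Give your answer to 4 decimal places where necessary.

MU_x_1 ∝ 3·x_1^(-1/3), MU_x_2 ∝ 5·x_2^(-1/3), so MRS = (3/5)·(x_2/x_1)^(1/3) = p_1/p_2.
Hence x_2/x_1 = ((5/3)·p_1/p_2)^(1/(1/3)), i.e. raised to the 3 power.
Substitute x_2 = (x_2/x_1)·x_1 into the budget: x_1* = m/(p_1 + p_2·(x_2/x_1)).
Numerically x_2/x_1 = 0.264374, so x_1* = 100/(3.15 + 8.18·0.264374) = 18.8233 and x_2* = 0.264374·18.8233 = 4.9764.

x_2* = 4.9764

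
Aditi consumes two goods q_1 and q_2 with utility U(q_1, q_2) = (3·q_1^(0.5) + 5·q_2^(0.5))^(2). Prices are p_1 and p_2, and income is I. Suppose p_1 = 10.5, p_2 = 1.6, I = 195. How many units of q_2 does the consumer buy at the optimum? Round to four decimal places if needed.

q_2* = 115.537

From the CES first-order condition, (3/5)·(q_2/q_1)^(0.5) = p_1/p_2.
Hence q_2/q_1 = ((5/3)·p_1/p_2)^(1/(0.5)), i.e. raised to the 2 power.
Substitute q_2 = (q_2/q_1)·q_1 into the budget: q_1* = I/(p_1 + p_2·(q_2/q_1)).
Numerically q_2/q_1 = 119.628906, so q_1* = 195/(10.5 + 1.6·119.628906) = 0.9658 and q_2* = 119.628906·0.9658 = 115.537.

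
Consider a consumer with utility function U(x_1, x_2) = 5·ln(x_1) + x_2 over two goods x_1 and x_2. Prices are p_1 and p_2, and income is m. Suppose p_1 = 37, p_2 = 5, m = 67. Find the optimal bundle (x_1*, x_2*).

x_1* = 0.6757, x_2* = 8.4

MU_x_1 = 5/x_1, MU_x_2 = 1. Tangency: 5/x_1 = p_1/p_2.
So x_1*(p_1,p_2) = 5·p_2/p_1, independent of income; and x_2* = (m − 5·p_2)/p_2.
At the given prices: x_1* = 5·5/37 = 0.6757, and x_2* = 8.4.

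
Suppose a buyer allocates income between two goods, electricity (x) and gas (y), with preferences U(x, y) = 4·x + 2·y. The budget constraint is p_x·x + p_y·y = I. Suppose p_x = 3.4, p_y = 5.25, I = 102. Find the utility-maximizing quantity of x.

x* = 30

x gives more utility per dollar, so spend all income on x: x* = I/p_x, y* = 0.
Numerically: x* = 30, y* = 0.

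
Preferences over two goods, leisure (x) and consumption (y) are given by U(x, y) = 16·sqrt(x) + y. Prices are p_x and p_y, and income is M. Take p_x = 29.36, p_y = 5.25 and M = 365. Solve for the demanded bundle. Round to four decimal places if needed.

x* = 2.0464, y* = 58.0797

Utility is quasi-linear in y; the FOC for x is 8/√x = p_x/p_y.
Thus x* = (8·p_y/p_x)² — independent of M — with the rest of income spent on y.
Plugging in: x* = (8·5.25/29.36)² = 2.0464, y* = 58.0797.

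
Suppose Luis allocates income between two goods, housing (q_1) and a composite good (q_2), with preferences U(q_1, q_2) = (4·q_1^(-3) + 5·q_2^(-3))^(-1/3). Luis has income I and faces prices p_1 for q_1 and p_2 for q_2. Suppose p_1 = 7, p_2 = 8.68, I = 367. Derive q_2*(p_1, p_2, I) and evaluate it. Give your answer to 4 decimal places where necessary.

q_2* = 23.4266

Substitute q_2 = (q_2/q_1)·q_1 into the budget: q_1* = I/(p_1 + p_2·(q_2/q_1)).
Numerically q_2/q_1 = 1.00201, so q_1* = 367/(7 + 8.68·1.00201) = 23.3796 and q_2* = 1.00201·23.3796 = 23.4266.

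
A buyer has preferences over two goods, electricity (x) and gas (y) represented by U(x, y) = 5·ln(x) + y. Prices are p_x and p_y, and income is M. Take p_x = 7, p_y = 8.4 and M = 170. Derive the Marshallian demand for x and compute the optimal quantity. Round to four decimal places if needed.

MU_x = 5/x, MU_y = 1. Tangency: 5/x = p_x/p_y.
So x*(p_x,p_y) = 5·p_y/p_x, independent of income; and y* = (M − 5·p_y)/p_y.
At the given prices: x* = 5·8.4/7 = 6.

x* = 6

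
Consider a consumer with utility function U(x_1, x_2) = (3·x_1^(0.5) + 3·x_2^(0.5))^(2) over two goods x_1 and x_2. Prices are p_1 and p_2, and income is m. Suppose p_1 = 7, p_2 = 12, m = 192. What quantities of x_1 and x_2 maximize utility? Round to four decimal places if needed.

x_1* = 17.3233, x_2* = 5.8947

MRS = MU_x_1/MU_x_2 = (x_2/x_1)^(0.5). Set equal to p_1/p_2.
Solve for the ratio: x_2/x_1 = [p_1/p_2]^(2).
With the ratio pinned down, the budget gives x_1* = m/(p_1 + p_2·(x_2/x_1)) and x_2* = (x_2/x_1)·x_1*.
Numerically x_2/x_1 = 0.340278, so x_1* = 192/(7 + 12·0.340278) = 17.3233 and x_2* = 0.340278·17.3233 = 5.8947.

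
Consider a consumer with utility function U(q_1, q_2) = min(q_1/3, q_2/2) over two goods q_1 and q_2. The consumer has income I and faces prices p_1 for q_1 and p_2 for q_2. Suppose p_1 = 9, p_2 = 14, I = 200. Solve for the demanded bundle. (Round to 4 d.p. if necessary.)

q_1* = 10.9091, q_2* = 7.2727

With perfect complements, no substitution: consume in ratio q_1:q_2 = 3:2.
Budget: p_1·q_1 + p_2·(2/3)·q_1 = I, so (3·p_1 + 2·p_2)·q_1 = 3·I.
Demand: q_1*(p_1,p_2,I) = 3·I/(3·p_1 + 2·p_2), q_2* = 2·I/(3·p_1 + 2·p_2).
Here 3·9 + 2·14 = 55, giving q_1* = 10.9091 and q_2* = 7.2727.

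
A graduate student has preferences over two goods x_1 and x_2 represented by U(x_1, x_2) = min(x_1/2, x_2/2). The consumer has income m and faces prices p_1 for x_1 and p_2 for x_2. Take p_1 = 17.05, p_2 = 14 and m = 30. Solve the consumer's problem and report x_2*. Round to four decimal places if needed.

x_2* = 0.9662

With perfect complements, no substitution: consume in ratio x_1:x_2 = 2:2.
Budget: p_1·x_1 + p_2·x_1 = m, so (2·p_1 + 2·p_2)·x_1 = 2·m.
Demand: x_1*(p_1,p_2,m) = 2·m/(2·p_1 + 2·p_2), x_2* = 2·m/(2·p_1 + 2·p_2).
Here 2·17.05 + 2·14 = 62.1, giving x_2* = 0.9662.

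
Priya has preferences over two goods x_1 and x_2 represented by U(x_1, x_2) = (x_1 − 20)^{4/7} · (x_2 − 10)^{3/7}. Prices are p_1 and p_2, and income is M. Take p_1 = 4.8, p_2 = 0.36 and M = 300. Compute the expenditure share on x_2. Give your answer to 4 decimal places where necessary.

Substituting into the budget: x_1* = 20 + 4/7·(M − 20·p_1 − 10·p_2)/p_1, and x_2* = 10 + 3/7·(…)/p_2.
Discretionary income = 300 − 20·4.8 − 10·0.36 = 200.4; x_1* = 20 + 4/7·200.4/4.8 = 43.8571; x_2* = 10 + 3/7·200.4/0.36 = 248.5714.
Expenditure on x_2: 0.36·248.5714 = 89.4857; share = 0.2983.

share on x_2 = 0.2983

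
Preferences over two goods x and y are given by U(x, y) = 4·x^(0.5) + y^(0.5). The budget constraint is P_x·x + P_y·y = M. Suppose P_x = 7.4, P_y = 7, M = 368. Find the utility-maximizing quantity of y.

MRS = MU_x/MU_y = 4·(y/x)^(0.5). Set equal to P_x/P_y.
Hence y/x = ((1/4)·P_x/P_y)^(1/(0.5)), i.e. raised to the 2 power.
Substitute y = (y/x)·x into the budget: x* = M/(P_x + P_y·(y/x)).
Numerically y/x = 0.069847, so x* = 368/(7.4 + 7·0.069847) = 46.6477 and y* = 0.069847·46.6477 = 3.2582.

y* = 3.2582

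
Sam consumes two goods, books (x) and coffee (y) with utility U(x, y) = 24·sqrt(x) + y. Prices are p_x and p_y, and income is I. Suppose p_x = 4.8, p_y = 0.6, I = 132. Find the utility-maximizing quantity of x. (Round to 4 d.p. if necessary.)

x* = 2.25

Set MRS = p_x/p_y: 12·x^(−1/2) = p_x/p_y.
Thus x* = (12·p_y/p_x)² — independent of I — with the rest of income spent on y.
Plugging in: x* = (12·0.6/4.8)² = 2.25.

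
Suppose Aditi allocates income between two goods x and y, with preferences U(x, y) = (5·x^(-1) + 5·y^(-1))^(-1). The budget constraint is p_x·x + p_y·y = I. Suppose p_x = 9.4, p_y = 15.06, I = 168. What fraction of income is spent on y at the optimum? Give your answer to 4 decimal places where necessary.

share on y = 0.5586

MU_x ∝ 5·x^(-2), MU_y ∝ 5·y^(-2), so MRS = (y/x)^(2) = p_x/p_y.
Hence y/x = (p_x/p_y)^(1/(2)), i.e. raised to the 0.5 power.
Substitute y = (y/x)·x into the budget: x* = I/(p_x + p_y·(y/x)).
Numerically y/x = 0.790044, so x* = 168/(9.4 + 15.06·0.790044) = 7.888 and y* = 0.790044·7.888 = 6.2319.
Expenditure on y: 15.06·6.2319 = 93.8524; share = 0.5586.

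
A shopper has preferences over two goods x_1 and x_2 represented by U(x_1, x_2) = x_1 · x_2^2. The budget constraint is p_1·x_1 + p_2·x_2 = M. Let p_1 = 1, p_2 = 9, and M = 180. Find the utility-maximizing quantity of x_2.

x_2* = 13.3333

Demand: x_1*(p_1,p_2,M) = 1/3·M/p_1 and x_2* = 2/3·M/p_2.
At p_1=1, p_2=9, M=180: x_2* = 2/3·180/9 = 13.3333.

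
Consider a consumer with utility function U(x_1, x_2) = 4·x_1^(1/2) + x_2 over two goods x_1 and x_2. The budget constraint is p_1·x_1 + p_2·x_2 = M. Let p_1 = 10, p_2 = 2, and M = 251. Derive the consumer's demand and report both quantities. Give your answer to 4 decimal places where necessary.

Thus x_1* = (2·p_2/p_1)² — independent of M — with the rest of income spent on x_2.
Plugging in: x_1* = (2·2/10)² = 0.16, x_2* = 124.7.

x_1* = 0.16, x_2* = 124.7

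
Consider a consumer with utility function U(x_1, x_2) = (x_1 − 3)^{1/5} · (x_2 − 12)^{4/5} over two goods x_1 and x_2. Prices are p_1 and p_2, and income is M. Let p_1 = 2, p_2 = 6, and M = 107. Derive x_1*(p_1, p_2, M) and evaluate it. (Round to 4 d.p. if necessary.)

MRS = (1/4)·(x_2−12)/(x_1−3). Tangency with p_1/p_2 gives x_2−12 = 4·(p_1/p_2)·(x_1−3).
Substituting into the budget: x_1* = 3 + 0.2·(M − 3·p_1 − 12·p_2)/p_1, and x_2* = 12 + 0.8·(…)/p_2.
Discretionary income = 107 − 3·2 − 12·6 = 29; x_1* = 3 + 0.2·29/2 = 5.9.

x_1* = 5.9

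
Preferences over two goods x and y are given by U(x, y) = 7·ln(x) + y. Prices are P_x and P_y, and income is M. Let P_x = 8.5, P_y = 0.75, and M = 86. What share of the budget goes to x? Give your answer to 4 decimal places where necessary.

share on x = 0.061

Set MRS = P_x/P_y: (7/x)/1 = P_x/P_y.
So x*(P_x,P_y) = 7·P_y/P_x, independent of income; and y* = (M − 7·P_y)/P_y.
At the given prices: x* = 7·0.75/8.5 = 0.6176, and y* = 107.6667.
Expenditure on x: 8.5·0.6176 = 5.25; share = 0.061.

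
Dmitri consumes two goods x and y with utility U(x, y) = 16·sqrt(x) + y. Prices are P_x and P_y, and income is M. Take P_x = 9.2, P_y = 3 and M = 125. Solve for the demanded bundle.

x* = 6.8053, y* = 20.7971

Plugging in: x* = (8·3/9.2)² = 6.8053, y* = 20.7971.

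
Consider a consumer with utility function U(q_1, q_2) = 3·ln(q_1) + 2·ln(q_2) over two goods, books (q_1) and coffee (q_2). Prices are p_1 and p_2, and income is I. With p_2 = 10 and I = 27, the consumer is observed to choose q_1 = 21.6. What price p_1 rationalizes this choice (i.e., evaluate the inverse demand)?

p_1 = 0.75

The MRS is (3/2)·q_2/q_1. Set MRS = p_1/p_2.
Rearranging, p_2·q_2 = (2/3)·p_1·q_1. Substituting into the budget gives p_1·q_1·(1 + (2/3)) = I.
Demand: q_1*(p_1,p_2,I) = 0.6·I/p_1 and q_2* = 0.4·I/p_2.
Set q_1* = 21.6 in the demand function and solve for p_1: p_1 = 0.75.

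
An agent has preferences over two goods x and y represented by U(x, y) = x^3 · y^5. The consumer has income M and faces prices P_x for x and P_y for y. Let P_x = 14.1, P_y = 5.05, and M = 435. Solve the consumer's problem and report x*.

x* = 11.5691

The MRS is (3/5)·y/x. Set MRS = P_x/P_y.
Rearranging, P_y·y = (5/3)·P_x·x. Substituting into the budget gives P_x·x·(1 + (5/3)) = M.
Demand: x*(P_x,P_y,M) = 0.375·M/P_x and y* = 0.625·M/P_y.
At P_x=14.1, P_y=5.05, M=435: x* = 0.375·435/14.1 = 11.5691.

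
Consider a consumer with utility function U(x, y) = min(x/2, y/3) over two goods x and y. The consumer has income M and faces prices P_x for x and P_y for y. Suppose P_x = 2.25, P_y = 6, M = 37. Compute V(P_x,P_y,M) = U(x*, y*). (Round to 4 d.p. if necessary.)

Leontief preferences: the optimum is at the kink where x/2 = y/3, i.e. y = (3/2)·x.
Budget: P_x·x + P_y·(3/2)·x = M, so (2·P_x + 3·P_y)·x = 2·M.
Demand: x*(P_x,P_y,M) = 2·M/(2·P_x + 3·P_y), y* = 3·M/(2·P_x + 3·P_y).
Here 2·2.25 + 3·6 = 22.5, giving x* = 3.2889 and y* = 4.9333.
Utility at the optimum: U(3.2889, 4.9333) = 1.6444.

V = 1.6444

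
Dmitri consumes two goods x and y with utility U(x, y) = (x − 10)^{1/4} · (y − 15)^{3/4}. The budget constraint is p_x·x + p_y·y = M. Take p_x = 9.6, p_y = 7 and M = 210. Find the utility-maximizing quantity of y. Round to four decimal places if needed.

y* = 15.9643

MRS = (1/3)·(y−15)/(x−10). Tangency with p_x/p_y gives y−15 = 3·(p_x/p_y)·(x−10).
Substituting into the budget: x* = 10 + 0.25·(M − 10·p_x − 15·p_y)/p_x, and y* = 15 + 0.75·(…)/p_y.
Discretionary income = 210 − 10·9.6 − 15·7 = 9; y* = 15 + 0.75·9/7 = 15.9643.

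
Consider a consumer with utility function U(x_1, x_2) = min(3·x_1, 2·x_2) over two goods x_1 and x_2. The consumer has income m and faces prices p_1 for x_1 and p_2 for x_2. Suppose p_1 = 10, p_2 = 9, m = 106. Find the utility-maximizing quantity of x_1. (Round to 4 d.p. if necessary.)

x_1* = 4.5106

With perfect complements, no substitution: consume in ratio x_1:x_2 = 2:3.
Budget: p_1·x_1 + p_2·(3/2)·x_1 = m, so (2·p_1 + 3·p_2)·x_1 = 2·m.
Demand: x_1*(p_1,p_2,m) = 2·m/(2·p_1 + 3·p_2), x_2* = 3·m/(2·p_1 + 3·p_2).
Here 2·10 + 3·9 = 47, giving x_1* = 4.5106.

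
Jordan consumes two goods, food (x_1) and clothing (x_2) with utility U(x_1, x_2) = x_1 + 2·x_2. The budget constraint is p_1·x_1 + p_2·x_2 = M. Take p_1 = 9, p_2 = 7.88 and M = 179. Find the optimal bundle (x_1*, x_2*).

Numerically: x_1* = 0, x_2* = 22.7157.

x_1* = 0, x_2* = 22.7157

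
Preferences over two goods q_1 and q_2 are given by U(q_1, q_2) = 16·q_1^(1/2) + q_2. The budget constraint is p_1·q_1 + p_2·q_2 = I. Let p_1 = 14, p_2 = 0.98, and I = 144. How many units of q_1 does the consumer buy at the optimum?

Set MRS = p_1/p_2: 8·q_1^(−1/2) = p_1/p_2.
Thus q_1* = (8·p_2/p_1)² — independent of I — with the rest of income spent on q_2.
Plugging in: q_1* = (8·0.98/14)² = 0.3136.

q_1* = 0.3136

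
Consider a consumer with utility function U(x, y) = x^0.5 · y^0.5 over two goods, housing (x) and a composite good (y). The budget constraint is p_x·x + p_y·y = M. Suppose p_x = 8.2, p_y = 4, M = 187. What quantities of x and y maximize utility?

MU_x/MU_y = (0.5·y)/(0.5·x); tangency sets this equal to p_x/p_y.
Rearranging, p_y·y = p_x·x. Substituting into the budget gives p_x·x·(1 + 1) = M.
Demand: x*(p_x,p_y,M) = 0.5·M/p_x and y* = 0.5·M/p_y.
At p_x=8.2, p_y=4, M=187: x* = 0.5·187/8.2 = 11.4024, y* = 23.375.

x* = 11.4024, y* = 23.375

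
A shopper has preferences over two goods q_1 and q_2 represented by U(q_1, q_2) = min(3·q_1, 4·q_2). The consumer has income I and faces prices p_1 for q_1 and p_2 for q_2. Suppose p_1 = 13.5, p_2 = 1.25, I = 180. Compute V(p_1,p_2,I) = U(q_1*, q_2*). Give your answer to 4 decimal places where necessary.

Here 4·13.5 + 3·1.25 = 57.75, giving q_1* = 12.4675 and q_2* = 9.3506.
Utility at the optimum: U(12.4675, 9.3506) = 37.4026.

V = 37.4026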